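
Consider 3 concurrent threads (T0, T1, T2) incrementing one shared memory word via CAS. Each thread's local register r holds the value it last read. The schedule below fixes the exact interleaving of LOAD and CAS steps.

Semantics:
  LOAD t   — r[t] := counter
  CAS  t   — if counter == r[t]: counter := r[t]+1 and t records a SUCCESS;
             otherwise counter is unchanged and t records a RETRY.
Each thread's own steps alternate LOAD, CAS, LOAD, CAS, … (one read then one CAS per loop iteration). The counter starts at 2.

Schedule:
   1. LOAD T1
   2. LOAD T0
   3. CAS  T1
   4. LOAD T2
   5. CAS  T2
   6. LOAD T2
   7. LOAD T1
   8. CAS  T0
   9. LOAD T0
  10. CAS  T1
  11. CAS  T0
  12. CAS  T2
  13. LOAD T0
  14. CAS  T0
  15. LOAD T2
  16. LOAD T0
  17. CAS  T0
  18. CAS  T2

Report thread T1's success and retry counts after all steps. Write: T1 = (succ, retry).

T1 = (2, 0)

T1 LOAD — after: cnt=2, r=2 — load
T0 LOAD — after: cnt=2, r=2 — load
T1 CAS — after: cnt=3, r=2 — ok
T2 LOAD — after: cnt=3, r=3 — load
T2 CAS — after: cnt=4, r=3 — ok
T2 LOAD — after: cnt=4, r=4 — load
T1 LOAD — after: cnt=4, r=4 — load
T0 CAS — after: cnt=4, r=2 — retry
T0 LOAD — after: cnt=4, r=4 — load
T1 CAS — after: cnt=5, r=4 — ok
T0 CAS — after: cnt=5, r=4 — retry
T2 CAS — after: cnt=5, r=4 — retry
T0 LOAD — after: cnt=5, r=5 — load
T0 CAS — after: cnt=6, r=5 — ok
T2 LOAD — after: cnt=6, r=6 — load
T0 LOAD — after: cnt=6, r=6 — load
T0 CAS — after: cnt=7, r=6 — ok
T2 CAS — after: cnt=7, r=6 — retry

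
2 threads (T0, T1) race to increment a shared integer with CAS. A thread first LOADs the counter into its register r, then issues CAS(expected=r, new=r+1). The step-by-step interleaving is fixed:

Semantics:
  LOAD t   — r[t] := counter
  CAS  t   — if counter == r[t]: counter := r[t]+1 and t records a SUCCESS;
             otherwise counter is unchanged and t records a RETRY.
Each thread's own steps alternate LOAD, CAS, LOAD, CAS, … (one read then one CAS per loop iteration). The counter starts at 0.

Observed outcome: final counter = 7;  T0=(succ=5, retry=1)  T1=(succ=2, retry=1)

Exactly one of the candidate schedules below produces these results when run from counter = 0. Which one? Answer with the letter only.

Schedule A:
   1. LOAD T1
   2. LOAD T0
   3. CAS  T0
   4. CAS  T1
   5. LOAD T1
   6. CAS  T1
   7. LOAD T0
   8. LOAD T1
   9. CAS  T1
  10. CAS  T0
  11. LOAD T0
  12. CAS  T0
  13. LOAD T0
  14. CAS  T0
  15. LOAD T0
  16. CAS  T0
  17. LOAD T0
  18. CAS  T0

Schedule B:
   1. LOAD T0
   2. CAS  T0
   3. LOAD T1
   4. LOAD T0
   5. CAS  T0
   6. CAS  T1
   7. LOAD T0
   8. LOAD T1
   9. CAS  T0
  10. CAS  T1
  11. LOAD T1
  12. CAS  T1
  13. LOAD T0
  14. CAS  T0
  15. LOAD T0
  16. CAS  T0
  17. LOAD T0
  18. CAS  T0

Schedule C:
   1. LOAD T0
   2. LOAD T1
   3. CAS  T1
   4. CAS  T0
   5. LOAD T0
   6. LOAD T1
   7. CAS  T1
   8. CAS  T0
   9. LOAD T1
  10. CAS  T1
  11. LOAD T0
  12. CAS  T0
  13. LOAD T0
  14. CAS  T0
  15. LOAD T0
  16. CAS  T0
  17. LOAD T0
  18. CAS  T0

A

Run A:
[1] T1.load  rd  (counter 0, T1.r 0)
[2] T0.load  rd  (counter 0, T0.r 0)
[3] T0.cas  hit  (counter 1, T0.r 0)
[4] T1.cas  miss  (counter 1, T1.r 0)
[5] T1.load  rd  (counter 1, T1.r 1)
[6] T1.cas  hit  (counter 2, T1.r 1)
[7] T0.load  rd  (counter 2, T0.r 2)
[8] T1.load  rd  (counter 2, T1.r 2)
[9] T1.cas  hit  (counter 3, T1.r 2)
[10] T0.cas  miss  (counter 3, T0.r 2)
[11] T0.load  rd  (counter 3, T0.r 3)
[12] T0.cas  hit  (counter 4, T0.r 3)
[13] T0.load  rd  (counter 4, T0.r 4)
[14] T0.cas  hit  (counter 5, T0.r 4)
[15] T0.load  rd  (counter 5, T0.r 5)
[16] T0.cas  hit  (counter 6, T0.r 5)
[17] T0.load  rd  (counter 6, T0.r 6)
[18] T0.cas  hit  (counter 7, T0.r 6)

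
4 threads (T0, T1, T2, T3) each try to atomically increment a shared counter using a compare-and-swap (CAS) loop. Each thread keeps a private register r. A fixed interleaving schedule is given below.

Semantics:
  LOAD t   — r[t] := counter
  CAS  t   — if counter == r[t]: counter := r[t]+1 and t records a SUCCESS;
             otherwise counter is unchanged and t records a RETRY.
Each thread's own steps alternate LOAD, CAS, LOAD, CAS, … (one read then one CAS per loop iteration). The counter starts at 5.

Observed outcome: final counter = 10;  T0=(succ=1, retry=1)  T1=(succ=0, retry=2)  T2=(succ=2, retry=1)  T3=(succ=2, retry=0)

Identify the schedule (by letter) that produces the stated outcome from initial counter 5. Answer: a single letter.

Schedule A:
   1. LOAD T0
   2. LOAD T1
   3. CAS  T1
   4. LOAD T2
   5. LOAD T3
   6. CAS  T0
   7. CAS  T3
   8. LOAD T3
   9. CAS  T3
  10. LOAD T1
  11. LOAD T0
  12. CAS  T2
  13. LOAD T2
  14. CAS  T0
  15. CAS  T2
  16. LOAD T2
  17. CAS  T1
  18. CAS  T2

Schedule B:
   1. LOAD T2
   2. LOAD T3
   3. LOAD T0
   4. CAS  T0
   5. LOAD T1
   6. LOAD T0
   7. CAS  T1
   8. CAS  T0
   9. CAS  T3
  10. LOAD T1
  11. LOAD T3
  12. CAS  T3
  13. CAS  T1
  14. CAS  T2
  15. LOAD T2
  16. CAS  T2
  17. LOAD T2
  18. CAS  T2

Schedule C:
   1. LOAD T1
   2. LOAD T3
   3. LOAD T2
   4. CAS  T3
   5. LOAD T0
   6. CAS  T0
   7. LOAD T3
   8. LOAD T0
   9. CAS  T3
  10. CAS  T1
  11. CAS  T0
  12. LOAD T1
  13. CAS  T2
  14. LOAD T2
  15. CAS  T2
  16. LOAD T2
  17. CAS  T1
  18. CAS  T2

C

Run C:
   1) LOAD T1:  M=5  r_T1=5
   2) LOAD T3:  M=5  r_T3=5
   3) LOAD T2:  M=5  r_T2=5
   4) CAS  T3:  M=6  r_T3=5 ✓
   5) LOAD T0:  M=6  r_T0=6
   6) CAS  T0:  M=7  r_T0=6 ✓
   7) LOAD T3:  M=7  r_T3=7
   8) LOAD T0:  M=7  r_T0=7
   9) CAS  T3:  M=8  r_T3=7 ✓
  10) CAS  T1:  M=8  r_T1=5 ✗
  11) CAS  T0:  M=8  r_T0=7 ✗
  12) LOAD T1:  M=8  r_T1=8
  13) CAS  T2:  M=8  r_T2=5 ✗
  14) LOAD T2:  M=8  r_T2=8
  15) CAS  T2:  M=9  r_T2=8 ✓
  16) LOAD T2:  M=9  r_T2=9
  17) CAS  T1:  M=9  r_T1=8 ✗
  18) CAS  T2:  M=10  r_T2=9 ✓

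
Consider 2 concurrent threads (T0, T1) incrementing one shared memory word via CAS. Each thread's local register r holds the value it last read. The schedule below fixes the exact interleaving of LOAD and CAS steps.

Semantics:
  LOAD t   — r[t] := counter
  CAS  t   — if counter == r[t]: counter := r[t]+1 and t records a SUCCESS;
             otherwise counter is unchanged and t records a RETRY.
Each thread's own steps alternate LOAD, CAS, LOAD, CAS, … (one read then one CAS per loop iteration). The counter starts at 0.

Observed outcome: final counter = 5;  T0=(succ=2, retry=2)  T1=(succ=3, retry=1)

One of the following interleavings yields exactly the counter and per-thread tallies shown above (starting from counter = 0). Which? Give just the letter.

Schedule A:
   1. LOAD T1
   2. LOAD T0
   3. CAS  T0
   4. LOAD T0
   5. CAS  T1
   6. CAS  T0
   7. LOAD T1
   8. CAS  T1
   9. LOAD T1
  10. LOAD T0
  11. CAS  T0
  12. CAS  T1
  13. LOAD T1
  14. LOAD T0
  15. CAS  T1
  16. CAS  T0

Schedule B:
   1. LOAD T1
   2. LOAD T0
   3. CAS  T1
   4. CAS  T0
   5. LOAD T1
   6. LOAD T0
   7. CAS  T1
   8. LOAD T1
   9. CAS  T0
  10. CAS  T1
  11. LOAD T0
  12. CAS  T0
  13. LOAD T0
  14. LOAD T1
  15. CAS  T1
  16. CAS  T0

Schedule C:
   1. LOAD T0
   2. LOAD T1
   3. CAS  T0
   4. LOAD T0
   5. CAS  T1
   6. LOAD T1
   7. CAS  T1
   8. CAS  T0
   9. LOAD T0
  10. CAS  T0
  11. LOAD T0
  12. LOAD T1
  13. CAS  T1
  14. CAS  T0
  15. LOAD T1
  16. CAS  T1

C

Tracing schedule C:
[1] T0.load  rd  (counter 0, T0.r 0)
[2] T1.load  rd  (counter 0, T1.r 0)
[3] T0.cas  hit  (counter 1, T0.r 0)
[4] T0.load  rd  (counter 1, T0.r 1)
[5] T1.cas  miss  (counter 1, T1.r 0)
[6] T1.load  rd  (counter 1, T1.r 1)
[7] T1.cas  hit  (counter 2, T1.r 1)
[8] T0.cas  miss  (counter 2, T0.r 1)
[9] T0.load  rd  (counter 2, T0.r 2)
[10] T0.cas  hit  (counter 3, T0.r 2)
[11] T0.load  rd  (counter 3, T0.r 3)
[12] T1.load  rd  (counter 3, T1.r 3)
[13] T1.cas  hit  (counter 4, T1.r 3)
[14] T0.cas  miss  (counter 4, T0.r 3)
[15] T1.load  rd  (counter 4, T1.r 4)
[16] T1.cas  hit  (counter 5, T1.r 4)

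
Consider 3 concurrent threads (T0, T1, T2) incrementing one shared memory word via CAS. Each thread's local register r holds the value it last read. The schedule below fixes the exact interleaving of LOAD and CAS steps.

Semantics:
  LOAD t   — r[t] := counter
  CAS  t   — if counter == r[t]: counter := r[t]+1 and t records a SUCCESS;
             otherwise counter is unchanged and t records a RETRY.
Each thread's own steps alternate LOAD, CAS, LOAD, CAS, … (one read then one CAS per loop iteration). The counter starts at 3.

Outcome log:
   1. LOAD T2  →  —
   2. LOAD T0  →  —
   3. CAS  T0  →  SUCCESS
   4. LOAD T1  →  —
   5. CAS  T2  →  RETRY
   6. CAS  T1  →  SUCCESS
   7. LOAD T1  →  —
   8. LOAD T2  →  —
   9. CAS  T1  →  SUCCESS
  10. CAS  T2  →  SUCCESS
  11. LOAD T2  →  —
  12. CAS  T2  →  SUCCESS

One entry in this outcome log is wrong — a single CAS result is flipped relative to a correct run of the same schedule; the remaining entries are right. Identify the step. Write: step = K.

step = 10

Correct run:
#1 T2 reads 3
#2 T0 reads 3
#3 T0 CAS(3→4) writes; counter now 4
#4 T1 reads 4
#5 T2 CAS(3→4) fails; counter now 4
#6 T1 CAS(4→5) writes; counter now 5
#7 T1 reads 5
#8 T2 reads 5
#9 T1 CAS(5→6) writes; counter now 6
#10 T2 CAS(5→6) fails; counter now 6
#11 T2 reads 6
#12 T2 CAS(6→7) writes; counter now 7
Log disagrees first at step 10.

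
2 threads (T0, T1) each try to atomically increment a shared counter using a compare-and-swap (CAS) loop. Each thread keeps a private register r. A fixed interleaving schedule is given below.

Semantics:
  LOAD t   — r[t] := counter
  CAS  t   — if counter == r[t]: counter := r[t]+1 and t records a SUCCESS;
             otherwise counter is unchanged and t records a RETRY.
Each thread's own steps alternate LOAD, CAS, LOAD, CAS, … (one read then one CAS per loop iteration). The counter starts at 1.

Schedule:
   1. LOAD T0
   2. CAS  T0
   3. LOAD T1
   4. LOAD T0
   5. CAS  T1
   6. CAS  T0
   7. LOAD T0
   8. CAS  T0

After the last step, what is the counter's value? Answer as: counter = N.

#1 T0 reads 1
#2 T0 CAS(1→2) writes; counter now 2
#3 T1 reads 2
#4 T0 reads 2
#5 T1 CAS(2→3) writes; counter now 3
#6 T0 CAS(2→3) fails; counter now 3
#7 T0 reads 3
#8 T0 CAS(3→4) writes; counter now 4

counter = 4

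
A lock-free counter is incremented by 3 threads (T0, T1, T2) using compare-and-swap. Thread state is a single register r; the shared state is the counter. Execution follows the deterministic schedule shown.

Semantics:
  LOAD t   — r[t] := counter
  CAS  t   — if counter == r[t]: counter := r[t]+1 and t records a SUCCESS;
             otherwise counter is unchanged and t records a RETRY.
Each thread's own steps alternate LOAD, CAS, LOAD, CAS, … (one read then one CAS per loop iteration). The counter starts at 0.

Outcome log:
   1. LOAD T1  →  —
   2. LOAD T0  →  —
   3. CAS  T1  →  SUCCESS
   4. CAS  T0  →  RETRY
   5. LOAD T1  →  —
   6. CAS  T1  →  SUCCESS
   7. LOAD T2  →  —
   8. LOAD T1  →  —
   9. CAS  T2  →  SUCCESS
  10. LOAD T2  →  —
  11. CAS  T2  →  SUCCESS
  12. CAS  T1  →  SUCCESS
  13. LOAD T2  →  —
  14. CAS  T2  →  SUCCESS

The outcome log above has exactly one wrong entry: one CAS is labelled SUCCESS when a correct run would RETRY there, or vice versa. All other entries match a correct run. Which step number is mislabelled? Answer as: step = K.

Re-executing:
#1 T1 reads 0
#2 T0 reads 0
#3 T1 CAS(0→1) writes; counter now 1
#4 T0 CAS(0→1) fails; counter now 1
#5 T1 reads 1
#6 T1 CAS(1→2) writes; counter now 2
#7 T2 reads 2
#8 T1 reads 2
#9 T2 CAS(2→3) writes; counter now 3
#10 T2 reads 3
#11 T2 CAS(3→4) writes; counter now 4
#12 T1 CAS(2→3) fails; counter now 4
#13 T2 reads 4
#14 T2 CAS(4→5) writes; counter now 5
Flip is step 12.

step = 12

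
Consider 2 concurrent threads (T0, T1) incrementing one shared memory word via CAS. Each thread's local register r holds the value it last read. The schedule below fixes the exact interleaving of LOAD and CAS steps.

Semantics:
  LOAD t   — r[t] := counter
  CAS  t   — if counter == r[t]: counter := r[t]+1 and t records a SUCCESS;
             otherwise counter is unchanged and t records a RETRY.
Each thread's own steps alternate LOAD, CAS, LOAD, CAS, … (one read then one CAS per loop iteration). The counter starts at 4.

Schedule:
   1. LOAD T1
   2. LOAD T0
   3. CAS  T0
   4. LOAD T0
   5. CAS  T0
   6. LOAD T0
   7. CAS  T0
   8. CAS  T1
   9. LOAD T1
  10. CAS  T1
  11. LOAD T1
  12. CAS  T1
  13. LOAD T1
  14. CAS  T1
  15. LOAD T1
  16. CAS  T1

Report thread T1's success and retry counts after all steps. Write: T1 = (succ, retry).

#1 T1 reads 4
#2 T0 reads 4
#3 T0 CAS(4→5) writes; counter now 5
#4 T0 reads 5
#5 T0 CAS(5→6) writes; counter now 6
#6 T0 reads 6
#7 T0 CAS(6→7) writes; counter now 7
#8 T1 CAS(4→5) fails; counter now 7
#9 T1 reads 7
#10 T1 CAS(7→8) writes; counter now 8
#11 T1 reads 8
#12 T1 CAS(8→9) writes; counter now 9
#13 T1 reads 9
#14 T1 CAS(9→10) writes; counter now 10
#15 T1 reads 10
#16 T1 CAS(10→11) writes; counter now 11

T1 = (4, 1)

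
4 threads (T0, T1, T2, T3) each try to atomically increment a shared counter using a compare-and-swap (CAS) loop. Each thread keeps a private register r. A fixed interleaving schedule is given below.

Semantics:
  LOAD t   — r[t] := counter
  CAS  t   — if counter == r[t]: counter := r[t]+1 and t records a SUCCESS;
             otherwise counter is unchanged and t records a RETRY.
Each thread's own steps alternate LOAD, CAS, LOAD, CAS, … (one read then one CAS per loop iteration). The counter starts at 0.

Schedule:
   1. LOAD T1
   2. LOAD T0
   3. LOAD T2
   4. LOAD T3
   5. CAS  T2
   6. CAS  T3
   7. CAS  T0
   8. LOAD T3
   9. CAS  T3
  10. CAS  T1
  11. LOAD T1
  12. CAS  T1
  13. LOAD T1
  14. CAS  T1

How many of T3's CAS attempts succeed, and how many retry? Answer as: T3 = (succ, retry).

T3 = (1, 1)

T1 LOAD — after: cnt=0, r=0 — load
T0 LOAD — after: cnt=0, r=0 — load
T2 LOAD — after: cnt=0, r=0 — load
T3 LOAD — after: cnt=0, r=0 — load
T2 CAS — after: cnt=1, r=0 — ok
T3 CAS — after: cnt=1, r=0 — retry
T0 CAS — after: cnt=1, r=0 — retry
T3 LOAD — after: cnt=1, r=1 — load
T3 CAS — after: cnt=2, r=1 — ok
T1 CAS — after: cnt=2, r=0 — retry
T1 LOAD — after: cnt=2, r=2 — load
T1 CAS — after: cnt=3, r=2 — ok
T1 LOAD — after: cnt=3, r=3 — load
T1 CAS — after: cnt=4, r=3 — ok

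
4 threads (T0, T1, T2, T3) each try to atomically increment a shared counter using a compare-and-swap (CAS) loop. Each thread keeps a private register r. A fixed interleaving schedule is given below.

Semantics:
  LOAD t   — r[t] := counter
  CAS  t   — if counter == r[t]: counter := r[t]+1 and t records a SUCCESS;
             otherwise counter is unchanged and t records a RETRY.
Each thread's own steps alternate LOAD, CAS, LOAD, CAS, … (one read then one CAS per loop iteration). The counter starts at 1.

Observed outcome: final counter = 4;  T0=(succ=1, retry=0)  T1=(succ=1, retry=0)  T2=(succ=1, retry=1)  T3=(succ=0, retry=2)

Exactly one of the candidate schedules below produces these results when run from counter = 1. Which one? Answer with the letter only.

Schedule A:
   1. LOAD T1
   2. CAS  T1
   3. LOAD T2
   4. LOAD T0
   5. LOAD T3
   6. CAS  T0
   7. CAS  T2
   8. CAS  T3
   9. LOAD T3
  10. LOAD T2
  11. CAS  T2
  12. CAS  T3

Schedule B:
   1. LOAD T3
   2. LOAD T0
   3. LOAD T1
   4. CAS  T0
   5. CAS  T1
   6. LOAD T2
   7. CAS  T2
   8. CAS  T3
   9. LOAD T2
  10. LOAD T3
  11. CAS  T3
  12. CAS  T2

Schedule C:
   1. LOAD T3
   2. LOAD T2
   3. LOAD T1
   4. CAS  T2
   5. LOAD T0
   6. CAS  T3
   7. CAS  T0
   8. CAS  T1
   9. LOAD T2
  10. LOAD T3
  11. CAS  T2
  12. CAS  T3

A

Tracing schedule A:
   1) LOAD T1:  M=1  r_T1=1
   2) CAS  T1:  M=2  r_T1=1 ✓
   3) LOAD T2:  M=2  r_T2=2
   4) LOAD T0:  M=2  r_T0=2
   5) LOAD T3:  M=2  r_T3=2
   6) CAS  T0:  M=3  r_T0=2 ✓
   7) CAS  T2:  M=3  r_T2=2 ✗
   8) CAS  T3:  M=3  r_T3=2 ✗
   9) LOAD T3:  M=3  r_T3=3
  10) LOAD T2:  M=3  r_T2=3
  11) CAS  T2:  M=4  r_T2=3 ✓
  12) CAS  T3:  M=4  r_T3=3 ✗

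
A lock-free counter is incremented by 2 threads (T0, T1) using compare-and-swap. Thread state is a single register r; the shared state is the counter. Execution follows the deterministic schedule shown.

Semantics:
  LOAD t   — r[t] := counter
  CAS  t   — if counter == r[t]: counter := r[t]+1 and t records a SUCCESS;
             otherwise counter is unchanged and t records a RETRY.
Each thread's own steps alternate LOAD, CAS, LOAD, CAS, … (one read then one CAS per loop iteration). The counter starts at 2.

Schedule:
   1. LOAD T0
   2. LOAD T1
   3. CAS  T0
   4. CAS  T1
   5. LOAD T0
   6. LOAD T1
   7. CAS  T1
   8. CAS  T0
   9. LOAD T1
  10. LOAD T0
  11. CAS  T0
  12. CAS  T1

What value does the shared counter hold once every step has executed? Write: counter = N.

1. LOAD T0 → mem=2 r[T0]=2 [LOAD]
2. LOAD T1 → mem=2 r[T1]=2 [LOAD]
3. CAS T0 → mem=3 r[T0]=2 [OK]
4. CAS T1 → mem=3 r[T1]=2 [RETRY]
5. LOAD T0 → mem=3 r[T0]=3 [LOAD]
6. LOAD T1 → mem=3 r[T1]=3 [LOAD]
7. CAS T1 → mem=4 r[T1]=3 [OK]
8. CAS T0 → mem=4 r[T0]=3 [RETRY]
9. LOAD T1 → mem=4 r[T1]=4 [LOAD]
10. LOAD T0 → mem=4 r[T0]=4 [LOAD]
11. CAS T0 → mem=5 r[T0]=4 [OK]
12. CAS T1 → mem=5 r[T1]=4 [RETRY]

counter = 5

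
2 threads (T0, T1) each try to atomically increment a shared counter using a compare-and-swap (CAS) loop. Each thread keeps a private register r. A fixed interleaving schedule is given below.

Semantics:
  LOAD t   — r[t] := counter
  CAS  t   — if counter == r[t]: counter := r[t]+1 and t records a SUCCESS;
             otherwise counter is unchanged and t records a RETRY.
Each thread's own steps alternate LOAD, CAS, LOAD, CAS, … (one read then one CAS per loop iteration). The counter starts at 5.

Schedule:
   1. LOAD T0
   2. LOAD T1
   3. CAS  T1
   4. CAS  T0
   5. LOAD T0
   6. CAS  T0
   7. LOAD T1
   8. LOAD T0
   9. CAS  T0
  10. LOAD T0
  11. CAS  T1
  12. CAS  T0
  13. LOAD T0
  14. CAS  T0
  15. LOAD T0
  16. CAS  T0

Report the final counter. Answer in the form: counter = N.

counter = 11

T0 LOAD — after: cnt=5, r=5 — load
T1 LOAD — after: cnt=5, r=5 — load
T1 CAS — after: cnt=6, r=5 — ok
T0 CAS — after: cnt=6, r=5 — retry
T0 LOAD — after: cnt=6, r=6 — load
T0 CAS — after: cnt=7, r=6 — ok
T1 LOAD — after: cnt=7, r=7 — load
T0 LOAD — after: cnt=7, r=7 — load
T0 CAS — after: cnt=8, r=7 — ok
T0 LOAD — after: cnt=8, r=8 — load
T1 CAS — after: cnt=8, r=7 — retry
T0 CAS — after: cnt=9, r=8 — ok
T0 LOAD — after: cnt=9, r=9 — load
T0 CAS — after: cnt=10, r=9 — ok
T0 LOAD — after: cnt=10, r=10 — load
T0 CAS — after: cnt=11, r=10 — ok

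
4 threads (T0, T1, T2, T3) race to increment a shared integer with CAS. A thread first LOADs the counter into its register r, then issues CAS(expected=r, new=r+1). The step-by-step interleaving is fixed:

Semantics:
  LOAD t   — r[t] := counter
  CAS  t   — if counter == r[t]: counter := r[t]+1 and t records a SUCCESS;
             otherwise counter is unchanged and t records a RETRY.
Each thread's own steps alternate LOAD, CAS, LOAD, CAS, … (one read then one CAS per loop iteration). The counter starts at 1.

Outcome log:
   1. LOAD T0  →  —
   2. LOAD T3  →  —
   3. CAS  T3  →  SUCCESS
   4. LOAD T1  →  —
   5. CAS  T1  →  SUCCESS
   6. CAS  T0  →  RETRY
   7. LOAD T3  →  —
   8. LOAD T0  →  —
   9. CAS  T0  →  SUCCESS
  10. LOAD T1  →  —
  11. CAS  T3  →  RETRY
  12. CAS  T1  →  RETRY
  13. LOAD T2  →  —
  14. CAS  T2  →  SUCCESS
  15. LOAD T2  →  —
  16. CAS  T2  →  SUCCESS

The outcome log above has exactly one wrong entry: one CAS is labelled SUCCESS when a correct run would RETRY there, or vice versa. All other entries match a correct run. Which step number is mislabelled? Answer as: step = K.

step = 12

Correct run:
1. LOAD T0 → mem=1 r[T0]=1 [LOAD]
2. LOAD T3 → mem=1 r[T3]=1 [LOAD]
3. CAS T3 → mem=2 r[T3]=1 [OK]
4. LOAD T1 → mem=2 r[T1]=2 [LOAD]
5. CAS T1 → mem=3 r[T1]=2 [OK]
6. CAS T0 → mem=3 r[T0]=1 [RETRY]
7. LOAD T3 → mem=3 r[T3]=3 [LOAD]
8. LOAD T0 → mem=3 r[T0]=3 [LOAD]
9. CAS T0 → mem=4 r[T0]=3 [OK]
10. LOAD T1 → mem=4 r[T1]=4 [LOAD]
11. CAS T3 → mem=4 r[T3]=3 [RETRY]
12. CAS T1 → mem=5 r[T1]=4 [OK]
13. LOAD T2 → mem=5 r[T2]=5 [LOAD]
14. CAS T2 → mem=6 r[T2]=5 [OK]
15. LOAD T2 → mem=6 r[T2]=6 [LOAD]
16. CAS T2 → mem=7 r[T2]=6 [OK]
Log disagrees first at step 12.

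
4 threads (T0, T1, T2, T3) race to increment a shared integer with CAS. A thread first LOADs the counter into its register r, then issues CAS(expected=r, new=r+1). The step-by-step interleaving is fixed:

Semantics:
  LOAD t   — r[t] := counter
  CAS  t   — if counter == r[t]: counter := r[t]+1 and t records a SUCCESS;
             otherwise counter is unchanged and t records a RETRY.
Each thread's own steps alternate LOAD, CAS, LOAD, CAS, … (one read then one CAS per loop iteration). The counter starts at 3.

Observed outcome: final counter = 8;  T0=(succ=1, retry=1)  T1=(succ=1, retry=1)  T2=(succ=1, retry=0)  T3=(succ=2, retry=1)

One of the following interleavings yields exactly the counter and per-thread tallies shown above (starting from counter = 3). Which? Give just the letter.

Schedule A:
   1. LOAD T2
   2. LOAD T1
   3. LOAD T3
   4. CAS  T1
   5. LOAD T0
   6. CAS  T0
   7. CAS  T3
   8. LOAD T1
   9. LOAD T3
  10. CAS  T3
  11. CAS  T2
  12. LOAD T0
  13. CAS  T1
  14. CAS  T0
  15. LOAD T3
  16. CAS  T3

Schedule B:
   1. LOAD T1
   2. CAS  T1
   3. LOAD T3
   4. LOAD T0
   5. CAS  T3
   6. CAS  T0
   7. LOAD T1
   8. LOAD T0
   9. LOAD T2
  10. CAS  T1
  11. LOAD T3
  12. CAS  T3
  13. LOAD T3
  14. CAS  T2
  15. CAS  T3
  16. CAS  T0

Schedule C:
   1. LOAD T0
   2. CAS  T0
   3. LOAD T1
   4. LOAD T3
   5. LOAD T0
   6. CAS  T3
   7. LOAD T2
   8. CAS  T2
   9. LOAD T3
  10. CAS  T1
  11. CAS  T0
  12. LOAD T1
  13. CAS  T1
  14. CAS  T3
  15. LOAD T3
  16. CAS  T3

C

Simulating candidate C:
step 1: T0 LOAD ⇒ load; ctr=3 reg=3
step 2: T0 CAS ⇒ ok; ctr=4 reg=3
step 3: T1 LOAD ⇒ load; ctr=4 reg=4
step 4: T3 LOAD ⇒ load; ctr=4 reg=4
step 5: T0 LOAD ⇒ load; ctr=4 reg=4
step 6: T3 CAS ⇒ ok; ctr=5 reg=4
step 7: T2 LOAD ⇒ load; ctr=5 reg=5
step 8: T2 CAS ⇒ ok; ctr=6 reg=5
step 9: T3 LOAD ⇒ load; ctr=6 reg=6
step 10: T1 CAS ⇒ retry; ctr=6 reg=4
step 11: T0 CAS ⇒ retry; ctr=6 reg=4
step 12: T1 LOAD ⇒ load; ctr=6 reg=6
step 13: T1 CAS ⇒ ok; ctr=7 reg=6
step 14: T3 CAS ⇒ retry; ctr=7 reg=6
step 15: T3 LOAD ⇒ load; ctr=7 reg=7
step 16: T3 CAS ⇒ ok; ctr=8 reg=7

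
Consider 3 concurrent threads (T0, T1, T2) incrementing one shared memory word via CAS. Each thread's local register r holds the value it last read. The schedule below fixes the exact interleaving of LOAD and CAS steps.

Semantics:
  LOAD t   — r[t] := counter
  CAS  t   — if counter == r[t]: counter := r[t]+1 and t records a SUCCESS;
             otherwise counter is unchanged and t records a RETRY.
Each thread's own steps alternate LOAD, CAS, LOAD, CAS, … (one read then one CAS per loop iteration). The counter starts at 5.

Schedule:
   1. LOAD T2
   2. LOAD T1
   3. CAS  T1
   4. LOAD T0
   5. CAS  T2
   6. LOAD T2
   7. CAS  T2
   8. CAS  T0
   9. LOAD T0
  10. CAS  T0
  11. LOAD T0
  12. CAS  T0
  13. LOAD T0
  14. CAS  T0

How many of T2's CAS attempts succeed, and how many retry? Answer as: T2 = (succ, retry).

1. LOAD T2 → mem=5 r[T2]=5 [LOAD]
2. LOAD T1 → mem=5 r[T1]=5 [LOAD]
3. CAS T1 → mem=6 r[T1]=5 [OK]
4. LOAD T0 → mem=6 r[T0]=6 [LOAD]
5. CAS T2 → mem=6 r[T2]=5 [RETRY]
6. LOAD T2 → mem=6 r[T2]=6 [LOAD]
7. CAS T2 → mem=7 r[T2]=6 [OK]
8. CAS T0 → mem=7 r[T0]=6 [RETRY]
9. LOAD T0 → mem=7 r[T0]=7 [LOAD]
10. CAS T0 → mem=8 r[T0]=7 [OK]
11. LOAD T0 → mem=8 r[T0]=8 [LOAD]
12. CAS T0 → mem=9 r[T0]=8 [OK]
13. LOAD T0 → mem=9 r[T0]=9 [LOAD]
14. CAS T0 → mem=10 r[T0]=9 [OK]

T2 = (1, 1)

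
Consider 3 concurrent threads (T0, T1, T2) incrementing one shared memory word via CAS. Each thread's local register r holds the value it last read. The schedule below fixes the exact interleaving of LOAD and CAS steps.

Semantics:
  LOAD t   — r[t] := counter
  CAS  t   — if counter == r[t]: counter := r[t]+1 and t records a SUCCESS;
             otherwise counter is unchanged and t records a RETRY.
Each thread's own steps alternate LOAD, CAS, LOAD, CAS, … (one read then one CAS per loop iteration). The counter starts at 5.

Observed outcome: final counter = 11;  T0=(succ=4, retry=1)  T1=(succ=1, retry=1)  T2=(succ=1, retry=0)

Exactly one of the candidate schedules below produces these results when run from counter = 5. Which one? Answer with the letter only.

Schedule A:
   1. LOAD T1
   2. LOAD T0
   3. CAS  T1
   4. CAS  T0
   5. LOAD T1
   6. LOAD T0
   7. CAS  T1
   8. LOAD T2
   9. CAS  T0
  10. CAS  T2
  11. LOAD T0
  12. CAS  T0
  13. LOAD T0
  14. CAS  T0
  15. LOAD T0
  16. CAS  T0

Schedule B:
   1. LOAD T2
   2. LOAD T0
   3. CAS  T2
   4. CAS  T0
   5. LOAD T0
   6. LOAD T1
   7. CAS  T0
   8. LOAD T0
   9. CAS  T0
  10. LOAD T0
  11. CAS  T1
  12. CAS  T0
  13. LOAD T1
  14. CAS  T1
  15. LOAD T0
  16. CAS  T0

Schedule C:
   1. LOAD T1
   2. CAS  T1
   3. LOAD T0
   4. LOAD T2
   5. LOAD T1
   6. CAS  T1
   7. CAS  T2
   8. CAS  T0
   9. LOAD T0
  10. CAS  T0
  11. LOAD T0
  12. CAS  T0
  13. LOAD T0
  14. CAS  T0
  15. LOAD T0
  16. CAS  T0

B

Tracing schedule B:
   1) LOAD T2:  M=5  r_T2=5
   2) LOAD T0:  M=5  r_T0=5
   3) CAS  T2:  M=6  r_T2=5 ✓
   4) CAS  T0:  M=6  r_T0=5 ✗
   5) LOAD T0:  M=6  r_T0=6
   6) LOAD T1:  M=6  r_T1=6
   7) CAS  T0:  M=7  r_T0=6 ✓
   8) LOAD T0:  M=7  r_T0=7
   9) CAS  T0:  M=8  r_T0=7 ✓
  10) LOAD T0:  M=8  r_T0=8
  11) CAS  T1:  M=8  r_T1=6 ✗
  12) CAS  T0:  M=9  r_T0=8 ✓
  13) LOAD T1:  M=9  r_T1=9
  14) CAS  T1:  M=10  r_T1=9 ✓
  15) LOAD T0:  M=10  r_T0=10
  16) CAS  T0:  M=11  r_T0=10 ✓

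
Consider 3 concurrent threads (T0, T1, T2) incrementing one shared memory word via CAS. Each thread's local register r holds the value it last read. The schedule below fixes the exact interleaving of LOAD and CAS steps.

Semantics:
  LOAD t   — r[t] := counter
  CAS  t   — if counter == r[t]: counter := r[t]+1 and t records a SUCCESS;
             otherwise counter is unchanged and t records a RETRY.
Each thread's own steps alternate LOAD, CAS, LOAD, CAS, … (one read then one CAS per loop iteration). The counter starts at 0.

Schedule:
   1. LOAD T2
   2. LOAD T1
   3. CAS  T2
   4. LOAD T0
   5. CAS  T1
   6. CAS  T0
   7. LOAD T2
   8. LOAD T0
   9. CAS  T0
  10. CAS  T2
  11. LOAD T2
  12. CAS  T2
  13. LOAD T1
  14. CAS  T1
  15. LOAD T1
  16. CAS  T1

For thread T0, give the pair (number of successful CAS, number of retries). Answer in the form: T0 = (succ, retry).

step 1: T2 LOAD ⇒ load; ctr=0 reg=0
step 2: T1 LOAD ⇒ load; ctr=0 reg=0
step 3: T2 CAS ⇒ ok; ctr=1 reg=0
step 4: T0 LOAD ⇒ load; ctr=1 reg=1
step 5: T1 CAS ⇒ retry; ctr=1 reg=0
step 6: T0 CAS ⇒ ok; ctr=2 reg=1
step 7: T2 LOAD ⇒ load; ctr=2 reg=2
step 8: T0 LOAD ⇒ load; ctr=2 reg=2
step 9: T0 CAS ⇒ ok; ctr=3 reg=2
step 10: T2 CAS ⇒ retry; ctr=3 reg=2
step 11: T2 LOAD ⇒ load; ctr=3 reg=3
step 12: T2 CAS ⇒ ok; ctr=4 reg=3
step 13: T1 LOAD ⇒ load; ctr=4 reg=4
step 14: T1 CAS ⇒ ok; ctr=5 reg=4
step 15: T1 LOAD ⇒ load; ctr=5 reg=5
step 16: T1 CAS ⇒ ok; ctr=6 reg=5

T0 = (2, 0)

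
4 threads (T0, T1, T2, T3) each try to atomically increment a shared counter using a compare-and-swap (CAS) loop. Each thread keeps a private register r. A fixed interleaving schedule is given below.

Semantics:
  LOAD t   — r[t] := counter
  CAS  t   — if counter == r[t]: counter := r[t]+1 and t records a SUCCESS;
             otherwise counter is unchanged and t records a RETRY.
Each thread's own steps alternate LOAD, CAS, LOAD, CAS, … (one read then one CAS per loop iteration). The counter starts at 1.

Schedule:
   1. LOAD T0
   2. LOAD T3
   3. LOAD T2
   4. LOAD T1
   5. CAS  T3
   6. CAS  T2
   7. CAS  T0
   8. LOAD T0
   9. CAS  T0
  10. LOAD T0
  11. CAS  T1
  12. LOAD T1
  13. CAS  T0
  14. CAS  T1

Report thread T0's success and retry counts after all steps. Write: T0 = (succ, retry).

step 1: T0 LOAD ⇒ load; ctr=1 reg=1
step 2: T3 LOAD ⇒ load; ctr=1 reg=1
step 3: T2 LOAD ⇒ load; ctr=1 reg=1
step 4: T1 LOAD ⇒ load; ctr=1 reg=1
step 5: T3 CAS ⇒ ok; ctr=2 reg=1
step 6: T2 CAS ⇒ retry; ctr=2 reg=1
step 7: T0 CAS ⇒ retry; ctr=2 reg=1
step 8: T0 LOAD ⇒ load; ctr=2 reg=2
step 9: T0 CAS ⇒ ok; ctr=3 reg=2
step 10: T0 LOAD ⇒ load; ctr=3 reg=3
step 11: T1 CAS ⇒ retry; ctr=3 reg=1
step 12: T1 LOAD ⇒ load; ctr=3 reg=3
step 13: T0 CAS ⇒ ok; ctr=4 reg=3
step 14: T1 CAS ⇒ retry; ctr=4 reg=3

T0 = (2, 1)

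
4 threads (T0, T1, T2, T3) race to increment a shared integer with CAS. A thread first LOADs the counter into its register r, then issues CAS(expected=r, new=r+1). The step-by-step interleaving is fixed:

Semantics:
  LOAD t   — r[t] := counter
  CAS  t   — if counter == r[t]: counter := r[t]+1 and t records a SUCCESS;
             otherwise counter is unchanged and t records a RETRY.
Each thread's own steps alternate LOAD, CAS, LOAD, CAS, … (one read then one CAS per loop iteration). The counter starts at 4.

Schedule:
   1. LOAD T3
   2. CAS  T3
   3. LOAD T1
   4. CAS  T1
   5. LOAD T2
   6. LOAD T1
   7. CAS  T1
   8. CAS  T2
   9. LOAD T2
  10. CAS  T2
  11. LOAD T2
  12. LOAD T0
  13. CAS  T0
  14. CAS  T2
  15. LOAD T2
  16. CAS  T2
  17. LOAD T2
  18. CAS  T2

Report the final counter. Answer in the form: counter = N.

counter = 11

   1) LOAD T3:  M=4  r_T3=4
   2) CAS  T3:  M=5  r_T3=4 ✓
   3) LOAD T1:  M=5  r_T1=5
   4) CAS  T1:  M=6  r_T1=5 ✓
   5) LOAD T2:  M=6  r_T2=6
   6) LOAD T1:  M=6  r_T1=6
   7) CAS  T1:  M=7  r_T1=6 ✓
   8) CAS  T2:  M=7  r_T2=6 ✗
   9) LOAD T2:  M=7  r_T2=7
  10) CAS  T2:  M=8  r_T2=7 ✓
  11) LOAD T2:  M=8  r_T2=8
  12) LOAD T0:  M=8  r_T0=8
  13) CAS  T0:  M=9  r_T0=8 ✓
  14) CAS  T2:  M=9  r_T2=8 ✗
  15) LOAD T2:  M=9  r_T2=9
  16) CAS  T2:  M=10  r_T2=9 ✓
  17) LOAD T2:  M=10  r_T2=10
  18) CAS  T2:  M=11  r_T2=10 ✓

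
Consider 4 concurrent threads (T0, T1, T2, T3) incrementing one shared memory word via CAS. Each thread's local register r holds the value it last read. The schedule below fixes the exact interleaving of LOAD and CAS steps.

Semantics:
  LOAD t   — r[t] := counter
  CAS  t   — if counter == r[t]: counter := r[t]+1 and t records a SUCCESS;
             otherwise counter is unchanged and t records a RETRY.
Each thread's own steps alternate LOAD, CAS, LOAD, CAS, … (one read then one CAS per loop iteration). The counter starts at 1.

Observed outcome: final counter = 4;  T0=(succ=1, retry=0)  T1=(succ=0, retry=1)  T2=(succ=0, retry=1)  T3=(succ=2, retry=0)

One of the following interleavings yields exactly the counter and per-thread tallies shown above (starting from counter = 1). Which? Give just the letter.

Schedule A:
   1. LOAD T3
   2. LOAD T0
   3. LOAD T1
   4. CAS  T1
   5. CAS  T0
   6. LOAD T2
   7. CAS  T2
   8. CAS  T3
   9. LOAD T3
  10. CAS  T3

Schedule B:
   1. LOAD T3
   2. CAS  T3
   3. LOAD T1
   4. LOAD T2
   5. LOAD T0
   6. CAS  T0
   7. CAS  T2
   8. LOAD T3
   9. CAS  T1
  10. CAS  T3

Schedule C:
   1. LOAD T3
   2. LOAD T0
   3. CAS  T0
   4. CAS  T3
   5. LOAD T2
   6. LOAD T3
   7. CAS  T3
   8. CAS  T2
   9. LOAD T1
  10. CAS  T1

Simulating candidate B:
#1 T3 reads 1
#2 T3 CAS(1→2) writes; counter now 2
#3 T1 reads 2
#4 T2 reads 2
#5 T0 reads 2
#6 T0 CAS(2→3) writes; counter now 3
#7 T2 CAS(2→3) fails; counter now 3
#8 T3 reads 3
#9 T1 CAS(2→3) fails; counter now 3
#10 T3 CAS(3→4) writes; counter now 4

B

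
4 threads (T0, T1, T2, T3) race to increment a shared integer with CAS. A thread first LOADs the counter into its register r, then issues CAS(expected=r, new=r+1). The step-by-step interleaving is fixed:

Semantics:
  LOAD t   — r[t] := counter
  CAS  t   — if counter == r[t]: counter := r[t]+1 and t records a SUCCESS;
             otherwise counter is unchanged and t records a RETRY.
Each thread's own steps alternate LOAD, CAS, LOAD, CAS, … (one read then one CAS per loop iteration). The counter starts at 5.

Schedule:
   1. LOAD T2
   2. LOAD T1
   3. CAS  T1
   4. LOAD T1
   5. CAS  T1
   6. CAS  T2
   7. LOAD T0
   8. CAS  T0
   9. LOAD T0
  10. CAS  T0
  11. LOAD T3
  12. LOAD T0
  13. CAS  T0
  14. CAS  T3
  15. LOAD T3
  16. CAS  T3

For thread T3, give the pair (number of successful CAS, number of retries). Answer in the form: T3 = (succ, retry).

#1 T2 reads 5
#2 T1 reads 5
#3 T1 CAS(5→6) writes; counter now 6
#4 T1 reads 6
#5 T1 CAS(6→7) writes; counter now 7
#6 T2 CAS(5→6) fails; counter now 7
#7 T0 reads 7
#8 T0 CAS(7→8) writes; counter now 8
#9 T0 reads 8
#10 T0 CAS(8→9) writes; counter now 9
#11 T3 reads 9
#12 T0 reads 9
#13 T0 CAS(9→10) writes; counter now 10
#14 T3 CAS(9→10) fails; counter now 10
#15 T3 reads 10
#16 T3 CAS(10→11) writes; counter now 11

T3 = (1, 1)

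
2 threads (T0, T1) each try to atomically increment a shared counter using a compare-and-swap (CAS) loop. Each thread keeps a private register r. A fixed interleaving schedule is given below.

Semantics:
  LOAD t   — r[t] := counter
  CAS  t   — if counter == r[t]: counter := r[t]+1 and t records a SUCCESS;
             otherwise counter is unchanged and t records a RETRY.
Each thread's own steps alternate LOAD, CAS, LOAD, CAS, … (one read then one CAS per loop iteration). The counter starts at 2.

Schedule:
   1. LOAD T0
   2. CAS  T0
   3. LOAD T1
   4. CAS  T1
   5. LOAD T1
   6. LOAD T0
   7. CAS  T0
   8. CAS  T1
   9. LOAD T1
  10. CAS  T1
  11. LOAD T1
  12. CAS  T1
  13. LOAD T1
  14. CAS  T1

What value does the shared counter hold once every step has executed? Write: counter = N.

[1] T0.load  rd  (counter 2, T0.r 2)
[2] T0.cas  hit  (counter 3, T0.r 2)
[3] T1.load  rd  (counter 3, T1.r 3)
[4] T1.cas  hit  (counter 4, T1.r 3)
[5] T1.load  rd  (counter 4, T1.r 4)
[6] T0.load  rd  (counter 4, T0.r 4)
[7] T0.cas  hit  (counter 5, T0.r 4)
[8] T1.cas  miss  (counter 5, T1.r 4)
[9] T1.load  rd  (counter 5, T1.r 5)
[10] T1.cas  hit  (counter 6, T1.r 5)
[11] T1.load  rd  (counter 6, T1.r 6)
[12] T1.cas  hit  (counter 7, T1.r 6)
[13] T1.load  rd  (counter 7, T1.r 7)
[14] T1.cas  hit  (counter 8, T1.r 7)

counter = 8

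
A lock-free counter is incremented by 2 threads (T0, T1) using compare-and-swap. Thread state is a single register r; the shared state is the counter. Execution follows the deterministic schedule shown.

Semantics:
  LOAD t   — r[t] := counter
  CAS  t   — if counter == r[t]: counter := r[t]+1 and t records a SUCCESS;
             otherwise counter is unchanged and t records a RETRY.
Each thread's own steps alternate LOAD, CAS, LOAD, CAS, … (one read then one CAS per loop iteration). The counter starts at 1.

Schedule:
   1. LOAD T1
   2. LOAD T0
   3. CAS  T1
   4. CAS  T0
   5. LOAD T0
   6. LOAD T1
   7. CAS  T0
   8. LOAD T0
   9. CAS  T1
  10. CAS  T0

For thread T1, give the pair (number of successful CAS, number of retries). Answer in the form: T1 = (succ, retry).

T1 LOAD — after: cnt=1, r=1 — load
T0 LOAD — after: cnt=1, r=1 — load
T1 CAS — after: cnt=2, r=1 — ok
T0 CAS — after: cnt=2, r=1 — retry
T0 LOAD — after: cnt=2, r=2 — load
T1 LOAD — after: cnt=2, r=2 — load
T0 CAS — after: cnt=3, r=2 — ok
T0 LOAD — after: cnt=3, r=3 — load
T1 CAS — after: cnt=3, r=2 — retry
T0 CAS — after: cnt=4, r=3 — ok

T1 = (1, 1)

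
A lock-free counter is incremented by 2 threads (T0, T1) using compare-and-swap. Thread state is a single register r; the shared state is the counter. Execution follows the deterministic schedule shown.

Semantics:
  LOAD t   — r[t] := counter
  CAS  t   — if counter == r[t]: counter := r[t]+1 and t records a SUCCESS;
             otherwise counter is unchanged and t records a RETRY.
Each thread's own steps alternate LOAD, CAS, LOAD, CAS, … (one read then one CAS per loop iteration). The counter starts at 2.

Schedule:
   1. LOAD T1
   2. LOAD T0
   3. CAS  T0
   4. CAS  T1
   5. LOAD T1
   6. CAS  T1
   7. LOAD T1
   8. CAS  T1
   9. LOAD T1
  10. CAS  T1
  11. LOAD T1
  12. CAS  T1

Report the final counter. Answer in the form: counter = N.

counter = 7

   1) LOAD T1:  M=2  r_T1=2
   2) LOAD T0:  M=2  r_T0=2
   3) CAS  T0:  M=3  r_T0=2 ✓
   4) CAS  T1:  M=3  r_T1=2 ✗
   5) LOAD T1:  M=3  r_T1=3
   6) CAS  T1:  M=4  r_T1=3 ✓
   7) LOAD T1:  M=4  r_T1=4
   8) CAS  T1:  M=5  r_T1=4 ✓
   9) LOAD T1:  M=5  r_T1=5
  10) CAS  T1:  M=6  r_T1=5 ✓
  11) LOAD T1:  M=6  r_T1=6
  12) CAS  T1:  M=7  r_T1=6 ✓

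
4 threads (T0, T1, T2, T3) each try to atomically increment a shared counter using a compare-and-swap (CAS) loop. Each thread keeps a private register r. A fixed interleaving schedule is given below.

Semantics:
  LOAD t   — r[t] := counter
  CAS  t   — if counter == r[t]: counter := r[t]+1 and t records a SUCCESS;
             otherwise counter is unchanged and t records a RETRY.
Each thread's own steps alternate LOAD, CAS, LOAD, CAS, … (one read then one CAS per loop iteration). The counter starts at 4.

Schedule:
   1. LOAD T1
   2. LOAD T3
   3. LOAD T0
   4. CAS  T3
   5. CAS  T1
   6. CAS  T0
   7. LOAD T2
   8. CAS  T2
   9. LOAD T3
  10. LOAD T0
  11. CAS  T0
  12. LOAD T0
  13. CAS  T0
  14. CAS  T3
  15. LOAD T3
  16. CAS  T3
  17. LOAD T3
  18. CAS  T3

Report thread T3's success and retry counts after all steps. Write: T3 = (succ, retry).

#1 T1 reads 4
#2 T3 reads 4
#3 T0 reads 4
#4 T3 CAS(4→5) writes; counter now 5
#5 T1 CAS(4→5) fails; counter now 5
#6 T0 CAS(4→5) fails; counter now 5
#7 T2 reads 5
#8 T2 CAS(5→6) writes; counter now 6
#9 T3 reads 6
#10 T0 reads 6
#11 T0 CAS(6→7) writes; counter now 7
#12 T0 reads 7
#13 T0 CAS(7→8) writes; counter now 8
#14 T3 CAS(6→7) fails; counter now 8
#15 T3 reads 8
#16 T3 CAS(8→9) writes; counter now 9
#17 T3 reads 9
#18 T3 CAS(9→10) writes; counter now 10

T3 = (3, 1)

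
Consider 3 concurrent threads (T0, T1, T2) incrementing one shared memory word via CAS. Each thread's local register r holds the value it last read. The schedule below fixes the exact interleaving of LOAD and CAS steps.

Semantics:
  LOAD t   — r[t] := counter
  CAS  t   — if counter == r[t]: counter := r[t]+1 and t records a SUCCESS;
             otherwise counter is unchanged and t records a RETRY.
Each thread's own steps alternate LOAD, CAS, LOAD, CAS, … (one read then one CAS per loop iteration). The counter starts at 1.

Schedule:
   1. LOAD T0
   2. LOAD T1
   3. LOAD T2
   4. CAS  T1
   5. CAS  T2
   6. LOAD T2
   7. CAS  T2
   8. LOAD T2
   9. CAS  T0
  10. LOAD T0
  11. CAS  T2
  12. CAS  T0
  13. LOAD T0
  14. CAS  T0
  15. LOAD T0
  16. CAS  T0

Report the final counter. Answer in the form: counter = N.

#1 T0 reads 1
#2 T1 reads 1
#3 T2 reads 1
#4 T1 CAS(1→2) writes; counter now 2
#5 T2 CAS(1→2) fails; counter now 2
#6 T2 reads 2
#7 T2 CAS(2→3) writes; counter now 3
#8 T2 reads 3
#9 T0 CAS(1→2) fails; counter now 3
#10 T0 reads 3
#11 T2 CAS(3→4) writes; counter now 4
#12 T0 CAS(3→4) fails; counter now 4
#13 T0 reads 4
#14 T0 CAS(4→5) writes; counter now 5
#15 T0 reads 5
#16 T0 CAS(5→6) writes; counter now 6

counter = 6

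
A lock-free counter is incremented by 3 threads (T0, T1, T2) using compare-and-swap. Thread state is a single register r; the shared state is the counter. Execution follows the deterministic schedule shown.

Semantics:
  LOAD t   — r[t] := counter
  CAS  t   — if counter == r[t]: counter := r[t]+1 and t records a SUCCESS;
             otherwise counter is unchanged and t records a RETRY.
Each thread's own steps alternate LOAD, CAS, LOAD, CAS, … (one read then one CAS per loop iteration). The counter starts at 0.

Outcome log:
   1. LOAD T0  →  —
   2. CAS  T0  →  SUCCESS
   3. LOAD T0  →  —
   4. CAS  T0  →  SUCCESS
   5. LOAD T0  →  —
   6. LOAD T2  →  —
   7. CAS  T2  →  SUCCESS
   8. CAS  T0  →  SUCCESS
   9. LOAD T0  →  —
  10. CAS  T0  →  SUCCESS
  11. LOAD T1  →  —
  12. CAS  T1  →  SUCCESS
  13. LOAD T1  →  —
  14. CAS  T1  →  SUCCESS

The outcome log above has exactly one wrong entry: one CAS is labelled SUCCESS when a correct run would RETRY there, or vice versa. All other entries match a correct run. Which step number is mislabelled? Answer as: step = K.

Reference trace:
step 1: T0 LOAD ⇒ load; ctr=0 reg=0
step 2: T0 CAS ⇒ ok; ctr=1 reg=0
step 3: T0 LOAD ⇒ load; ctr=1 reg=1
step 4: T0 CAS ⇒ ok; ctr=2 reg=1
step 5: T0 LOAD ⇒ load; ctr=2 reg=2
step 6: T2 LOAD ⇒ load; ctr=2 reg=2
step 7: T2 CAS ⇒ ok; ctr=3 reg=2
step 8: T0 CAS ⇒ retry; ctr=3 reg=2
step 9: T0 LOAD ⇒ load; ctr=3 reg=3
step 10: T0 CAS ⇒ ok; ctr=4 reg=3
step 11: T1 LOAD ⇒ load; ctr=4 reg=4
step 12: T1 CAS ⇒ ok; ctr=5 reg=4
step 13: T1 LOAD ⇒ load; ctr=5 reg=5
step 14: T1 CAS ⇒ ok; ctr=6 reg=5
Flip is step 8.

step = 8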